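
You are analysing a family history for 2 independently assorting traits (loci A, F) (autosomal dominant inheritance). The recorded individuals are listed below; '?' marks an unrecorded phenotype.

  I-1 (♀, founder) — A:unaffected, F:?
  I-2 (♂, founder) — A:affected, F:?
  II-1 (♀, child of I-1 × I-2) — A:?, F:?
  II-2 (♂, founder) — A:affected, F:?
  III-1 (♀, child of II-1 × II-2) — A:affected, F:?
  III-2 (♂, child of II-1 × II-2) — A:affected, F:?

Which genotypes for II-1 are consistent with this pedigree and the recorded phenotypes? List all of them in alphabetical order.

II-1 ∈ {Aa FF, Aa Ff, Aa ff, aa FF, aa Ff, aa ff}

A/I-1 un ·: aa
A/I-2 aff ·: Aa|AA
A/II-1 ? I-1×I-2: aa|Aa
A/II-2 aff ·: Aa|AA
A/III-1 aff II-1×II-2: Aa|AA
A/III-2 aff II-1×II-2: Aa|AA
⇒ A over [I-1,I-2,II-1,II-2,III-1,III-2]: 18 consistent
F/I-1 ? ·: ff|Ff|FF
F/I-2 ? ·: ff|Ff|FF
F/II-1 ? I-1×I-2: ff|Ff|FF
F/II-2 ? ·: ff|Ff|FF
F/III-1 ? II-1×II-2: ff|Ff|FF
F/III-2 ? II-1×II-2: ff|Ff|FF
⇒ F over [I-1,I-2,II-1,II-2,III-1,III-2]: 167 consistent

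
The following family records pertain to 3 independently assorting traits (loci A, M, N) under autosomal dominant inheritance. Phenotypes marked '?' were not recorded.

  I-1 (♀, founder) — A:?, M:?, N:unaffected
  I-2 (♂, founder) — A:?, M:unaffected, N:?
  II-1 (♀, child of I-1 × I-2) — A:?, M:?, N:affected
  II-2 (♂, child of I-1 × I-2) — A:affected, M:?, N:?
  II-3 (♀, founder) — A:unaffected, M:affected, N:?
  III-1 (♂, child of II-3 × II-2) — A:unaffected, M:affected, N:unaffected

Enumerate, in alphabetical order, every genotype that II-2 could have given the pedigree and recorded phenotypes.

A/I-1 ? ·: aa|Aa|AA
A/I-2 ? ·: aa|Aa|AA
A/II-1 ? I-1×I-2: aa|Aa|AA
A/II-2 aff I-1×I-2: Aa
A/II-3 un ·: aa
A/III-1 un II-3×II-2: aa
⇒ A over [I-1,I-2,II-1,II-2,II-3,III-1]: 13 consistent
M/I-1 ? ·: mm|Mm|MM
M/I-2 un ·: mm
M/II-1 ? I-1×I-2: mm|Mm
M/II-2 ? I-1×I-2: mm|Mm
M/II-3 aff ·: Mm|MM
M/III-1 aff II-3×II-2: Mm|MM
⇒ M over [I-1,I-2,II-1,II-2,II-3,III-1]: 18 consistent
N/I-1 un ·: nn
N/I-2 ? ·: Nn|NN
N/II-1 aff I-1×I-2: Nn
N/II-2 ? I-1×I-2: nn|Nn
N/II-3 ? ·: nn|Nn
N/III-1 un II-3×II-2: nn
⇒ N over [I-1,I-2,II-1,II-2,II-3,III-1]: 6 consistent

II-2 ∈ {Aa Mm Nn, Aa Mm nn, Aa mm Nn, Aa mm nn}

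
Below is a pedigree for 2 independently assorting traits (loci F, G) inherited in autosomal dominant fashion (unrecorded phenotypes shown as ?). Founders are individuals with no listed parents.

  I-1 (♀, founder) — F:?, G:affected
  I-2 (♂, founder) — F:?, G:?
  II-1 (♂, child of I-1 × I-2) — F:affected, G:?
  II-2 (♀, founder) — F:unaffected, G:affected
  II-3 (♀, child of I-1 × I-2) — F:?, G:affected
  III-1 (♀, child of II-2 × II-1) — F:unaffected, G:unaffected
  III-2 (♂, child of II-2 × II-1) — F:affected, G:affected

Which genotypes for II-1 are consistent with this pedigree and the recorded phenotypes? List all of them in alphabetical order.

II-1 ∈ {Ff Gg, Ff gg}

F/I-1 ? ·: ff|Ff|FF
F/I-2 ? ·: ff|Ff|FF
F/II-1 aff I-1×I-2: Ff
F/II-2 un ·: ff
F/II-3 ? I-1×I-2: ff|Ff|FF
F/III-1 un II-2×II-1: ff
F/III-2 aff II-2×II-1: Ff
⇒ F over [I-1,I-2,II-1,II-2,II-3,III-1,III-2]: 13 consistent
G/I-1 aff ·: Gg|GG
G/I-2 ? ·: gg|Gg|GG
G/II-1 ? I-1×I-2: gg|Gg
G/II-2 aff ·: Gg
G/II-3 aff I-1×I-2: Gg|GG
G/III-1 un II-2×II-1: gg
G/III-2 aff II-2×II-1: Gg|GG
⇒ G over [I-1,I-2,II-1,II-2,II-3,III-1,III-2]: 19 consistent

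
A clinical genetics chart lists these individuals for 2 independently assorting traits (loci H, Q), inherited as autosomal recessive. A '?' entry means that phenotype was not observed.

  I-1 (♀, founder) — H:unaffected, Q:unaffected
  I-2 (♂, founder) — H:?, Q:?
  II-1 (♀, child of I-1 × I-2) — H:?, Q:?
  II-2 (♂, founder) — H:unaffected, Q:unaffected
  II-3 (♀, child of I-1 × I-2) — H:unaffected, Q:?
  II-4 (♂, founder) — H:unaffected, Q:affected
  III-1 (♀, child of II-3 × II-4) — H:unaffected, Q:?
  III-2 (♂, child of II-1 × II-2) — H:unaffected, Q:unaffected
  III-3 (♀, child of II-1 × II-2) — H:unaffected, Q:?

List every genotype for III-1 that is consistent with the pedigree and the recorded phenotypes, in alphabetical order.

III-1 ∈ {HH Qq, HH qq, Hh Qq, Hh qq}

H/I-1 un ·: HH|Hh
H/I-2 ? ·: HH|Hh|hh
H/II-1 ? I-1×I-2: HH|Hh|hh
H/II-2 un ·: HH|Hh
H/II-3 un I-1×I-2: HH|Hh
H/II-4 un ·: HH|Hh
H/III-1 un II-3×II-4: HH|Hh
H/III-2 un II-1×II-2: HH|Hh
H/III-3 un II-1×II-2: HH|Hh
⇒ H over [I-1,I-2,II-1,II-2,II-3,II-4,III-1,III-2,III-3]: 374 consistent
Q/I-1 un ·: QQ|Qq
Q/I-2 ? ·: QQ|Qq|qq
Q/II-1 ? I-1×I-2: QQ|Qq|qq
Q/II-2 un ·: QQ|Qq
Q/II-3 ? I-1×I-2: QQ|Qq|qq
Q/II-4 aff ·: qq
Q/III-1 ? II-3×II-4: Qq|qq
Q/III-2 un II-1×II-2: QQ|Qq
Q/III-3 ? II-1×II-2: QQ|Qq|qq
⇒ Q over [I-1,I-2,II-1,II-2,II-3,II-4,III-1,III-2,III-3]: 226 consistent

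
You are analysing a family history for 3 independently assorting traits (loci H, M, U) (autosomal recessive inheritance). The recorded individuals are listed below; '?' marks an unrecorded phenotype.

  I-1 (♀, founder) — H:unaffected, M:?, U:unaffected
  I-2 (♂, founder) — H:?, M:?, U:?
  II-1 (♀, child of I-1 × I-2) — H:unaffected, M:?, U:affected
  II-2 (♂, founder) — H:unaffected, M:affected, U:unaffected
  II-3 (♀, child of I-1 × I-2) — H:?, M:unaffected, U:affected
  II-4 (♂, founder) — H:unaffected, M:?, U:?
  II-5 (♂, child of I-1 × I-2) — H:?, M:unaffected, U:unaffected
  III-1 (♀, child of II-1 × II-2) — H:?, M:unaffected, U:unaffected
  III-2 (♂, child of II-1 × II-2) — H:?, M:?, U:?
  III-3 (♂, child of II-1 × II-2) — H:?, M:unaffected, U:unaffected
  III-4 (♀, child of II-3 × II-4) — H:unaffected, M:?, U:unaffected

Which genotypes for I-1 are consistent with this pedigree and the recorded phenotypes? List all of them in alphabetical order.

I-1 ∈ {HH MM Uu, HH Mm Uu, HH mm Uu, Hh MM Uu, Hh Mm Uu, Hh mm Uu}

H/I-1 un ·: HH|Hh
H/I-2 ? ·: HH|Hh|hh
H/II-1 un I-1×I-2: HH|Hh
H/II-2 un ·: HH|Hh
H/II-3 ? I-1×I-2: HH|Hh|hh
H/II-4 un ·: HH|Hh
H/II-5 ? I-1×I-2: HH|Hh|hh
H/III-1 ? II-1×II-2: HH|Hh|hh
H/III-2 ? II-1×II-2: HH|Hh|hh
H/III-3 ? II-1×II-2: HH|Hh|hh
H/III-4 un II-3×II-4: HH|Hh
⇒ H over [I-1,I-2,II-1,II-2,II-3,II-4,II-5,III-1,III-2,III-3,III-4]: 3007 consistent
M/I-1 ? ·: MM|Mm|mm
M/I-2 ? ·: MM|Mm|mm
M/II-1 ? I-1×I-2: MM|Mm
M/II-2 aff ·: mm
M/II-3 un I-1×I-2: MM|Mm
M/II-4 ? ·: MM|Mm|mm
M/II-5 un I-1×I-2: MM|Mm
M/III-1 un II-1×II-2: Mm
M/III-2 ? II-1×II-2: Mm|mm
M/III-3 un II-1×II-2: Mm
M/III-4 ? II-3×II-4: MM|Mm|mm
⇒ M over [I-1,I-2,II-1,II-2,II-3,II-4,II-5,III-1,III-2,III-3,III-4]: 258 consistent
U/I-1 un ·: Uu
U/I-2 ? ·: Uu|uu
U/II-1 aff I-1×I-2: uu
U/II-2 un ·: UU|Uu
U/II-3 aff I-1×I-2: uu
U/II-4 ? ·: UU|Uu
U/II-5 un I-1×I-2: UU|Uu
U/III-1 un II-1×II-2: Uu
U/III-2 ? II-1×II-2: Uu|uu
U/III-3 un II-1×II-2: Uu
U/III-4 un II-3×II-4: Uu
⇒ U over [I-1,I-2,II-1,II-2,II-3,II-4,II-5,III-1,III-2,III-3,III-4]: 18 consistent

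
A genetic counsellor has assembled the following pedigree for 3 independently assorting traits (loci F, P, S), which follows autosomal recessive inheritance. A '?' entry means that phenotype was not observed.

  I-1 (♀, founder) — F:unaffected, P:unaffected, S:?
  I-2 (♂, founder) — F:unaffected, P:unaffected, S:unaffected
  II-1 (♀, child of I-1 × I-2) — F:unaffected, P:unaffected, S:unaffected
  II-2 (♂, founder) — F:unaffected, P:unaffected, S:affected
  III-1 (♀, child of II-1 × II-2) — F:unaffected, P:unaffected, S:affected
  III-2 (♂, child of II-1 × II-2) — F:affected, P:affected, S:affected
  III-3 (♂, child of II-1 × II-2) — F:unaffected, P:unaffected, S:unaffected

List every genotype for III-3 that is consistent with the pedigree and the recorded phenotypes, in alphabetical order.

F/I-1 un ·: FF|Ff
F/I-2 un ·: FF|Ff
F/II-1 un I-1×I-2: Ff
F/II-2 un ·: Ff
F/III-1 un II-1×II-2: FF|Ff
F/III-2 aff II-1×II-2: ff
F/III-3 un II-1×II-2: FF|Ff
⇒ F over [I-1,I-2,II-1,II-2,III-1,III-2,III-3]: 12 consistent
P/I-1 un ·: PP|Pp
P/I-2 un ·: PP|Pp
P/II-1 un I-1×I-2: Pp
P/II-2 un ·: Pp
P/III-1 un II-1×II-2: PP|Pp
P/III-2 aff II-1×II-2: pp
P/III-3 un II-1×II-2: PP|Pp
⇒ P over [I-1,I-2,II-1,II-2,III-1,III-2,III-3]: 12 consistent
S/I-1 ? ·: SS|Ss|ss
S/I-2 un ·: SS|Ss
S/II-1 un I-1×I-2: Ss
S/II-2 aff ·: ss
S/III-1 aff II-1×II-2: ss
S/III-2 aff II-1×II-2: ss
S/III-3 un II-1×II-2: Ss
⇒ S over [I-1,I-2,II-1,II-2,III-1,III-2,III-3]: 5 consistent

III-3 ∈ {FF PP Ss, FF Pp Ss, Ff PP Ss, Ff Pp Ss}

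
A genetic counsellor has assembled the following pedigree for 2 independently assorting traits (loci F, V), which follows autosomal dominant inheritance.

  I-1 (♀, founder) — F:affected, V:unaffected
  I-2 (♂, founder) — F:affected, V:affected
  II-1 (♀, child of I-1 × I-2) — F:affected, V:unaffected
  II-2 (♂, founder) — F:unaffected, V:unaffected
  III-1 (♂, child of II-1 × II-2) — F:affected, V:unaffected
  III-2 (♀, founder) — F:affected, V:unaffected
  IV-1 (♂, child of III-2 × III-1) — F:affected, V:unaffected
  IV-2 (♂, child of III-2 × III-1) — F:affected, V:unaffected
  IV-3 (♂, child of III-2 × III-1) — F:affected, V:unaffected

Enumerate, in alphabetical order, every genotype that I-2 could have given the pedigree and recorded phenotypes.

I-2 ∈ {FF Vv, Ff Vv}

F/I-1 aff ·: Ff|FF
F/I-2 aff ·: Ff|FF
F/II-1 aff I-1×I-2: Ff|FF
F/II-2 un ·: ff
F/III-1 aff II-1×II-2: Ff
F/III-2 aff ·: Ff|FF
F/IV-1 aff III-2×III-1: Ff|FF
F/IV-2 aff III-2×III-1: Ff|FF
F/IV-3 aff III-2×III-1: Ff|FF
⇒ F over [I-1,I-2,II-1,II-2,III-1,III-2,IV-1,IV-2,IV-3]: 112 consistent
V/I-1 un ·: vv
V/I-2 aff ·: Vv
V/II-1 un I-1×I-2: vv
V/II-2 un ·: vv
V/III-1 un II-1×II-2: vv
V/III-2 un ·: vv
V/IV-1 un III-2×III-1: vv
V/IV-2 un III-2×III-1: vv
V/IV-3 un III-2×III-1: vv
⇒ V over [I-1,I-2,II-1,II-2,III-1,III-2,IV-1,IV-2,IV-3]: 1 consistent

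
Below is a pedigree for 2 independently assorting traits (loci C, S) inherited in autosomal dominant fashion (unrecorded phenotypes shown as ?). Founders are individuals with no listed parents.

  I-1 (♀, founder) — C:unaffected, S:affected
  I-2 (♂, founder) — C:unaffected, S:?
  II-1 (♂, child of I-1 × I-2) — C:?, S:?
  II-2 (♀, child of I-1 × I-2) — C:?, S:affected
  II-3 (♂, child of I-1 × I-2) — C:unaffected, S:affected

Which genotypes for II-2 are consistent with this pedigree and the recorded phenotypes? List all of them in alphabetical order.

C/I-1 un ·: cc
C/I-2 un ·: cc
C/II-1 ? I-1×I-2: cc
C/II-2 ? I-1×I-2: cc
C/II-3 un I-1×I-2: cc
⇒ C over [I-1,I-2,II-1,II-2,II-3]: 1 consistent
S/I-1 aff ·: Ss|SS
S/I-2 ? ·: ss|Ss|SS
S/II-1 ? I-1×I-2: ss|Ss|SS
S/II-2 aff I-1×I-2: Ss|SS
S/II-3 aff I-1×I-2: Ss|SS
⇒ S over [I-1,I-2,II-1,II-2,II-3]: 32 consistent

II-2 ∈ {cc SS, cc Ss}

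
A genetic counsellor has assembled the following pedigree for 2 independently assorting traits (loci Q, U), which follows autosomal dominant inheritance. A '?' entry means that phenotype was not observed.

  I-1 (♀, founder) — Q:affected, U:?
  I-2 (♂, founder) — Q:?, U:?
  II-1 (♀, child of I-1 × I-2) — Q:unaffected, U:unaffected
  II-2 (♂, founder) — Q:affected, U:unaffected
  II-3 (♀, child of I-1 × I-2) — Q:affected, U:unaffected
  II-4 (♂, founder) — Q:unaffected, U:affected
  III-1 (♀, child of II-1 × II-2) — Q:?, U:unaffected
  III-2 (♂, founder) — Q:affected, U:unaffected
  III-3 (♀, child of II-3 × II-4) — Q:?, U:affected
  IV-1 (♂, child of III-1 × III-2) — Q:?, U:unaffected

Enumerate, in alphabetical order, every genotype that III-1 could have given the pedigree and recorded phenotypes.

III-1 ∈ {Qq uu, qq uu}

Q/I-1 aff ·: Qq
Q/I-2 ? ·: qq|Qq
Q/II-1 un I-1×I-2: qq
Q/II-2 aff ·: Qq|QQ
Q/II-3 aff I-1×I-2: Qq|QQ
Q/II-4 un ·: qq
Q/III-1 ? II-1×II-2: qq|Qq
Q/III-2 aff ·: Qq|QQ
Q/III-3 ? II-3×II-4: qq|Qq
Q/IV-1 ? III-1×III-2: qq|Qq|QQ
⇒ Q over [I-1,I-2,II-1,II-2,II-3,II-4,III-1,III-2,III-3,IV-1]: 65 consistent
U/I-1 ? ·: uu|Uu
U/I-2 ? ·: uu|Uu
U/II-1 un I-1×I-2: uu
U/II-2 un ·: uu
U/II-3 un I-1×I-2: uu
U/II-4 aff ·: Uu|UU
U/III-1 un II-1×II-2: uu
U/III-2 un ·: uu
U/III-3 aff II-3×II-4: Uu
U/IV-1 un III-1×III-2: uu
⇒ U over [I-1,I-2,II-1,II-2,II-3,II-4,III-1,III-2,III-3,IV-1]: 8 consistent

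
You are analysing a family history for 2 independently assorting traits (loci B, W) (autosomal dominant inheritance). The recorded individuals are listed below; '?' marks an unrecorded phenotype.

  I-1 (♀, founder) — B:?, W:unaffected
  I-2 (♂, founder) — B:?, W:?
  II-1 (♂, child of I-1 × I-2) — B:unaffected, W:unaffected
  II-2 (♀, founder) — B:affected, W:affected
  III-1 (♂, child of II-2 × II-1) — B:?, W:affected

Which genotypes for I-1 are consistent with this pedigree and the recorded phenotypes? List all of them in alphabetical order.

B/I-1 ? ·: bb|Bb
B/I-2 ? ·: bb|Bb
B/II-1 un I-1×I-2: bb
B/II-2 aff ·: Bb|BB
B/III-1 ? II-2×II-1: bb|Bb
⇒ B over [I-1,I-2,II-1,II-2,III-1]: 12 consistent
W/I-1 un ·: ww
W/I-2 ? ·: ww|Ww
W/II-1 un I-1×I-2: ww
W/II-2 aff ·: Ww|WW
W/III-1 aff II-2×II-1: Ww
⇒ W over [I-1,I-2,II-1,II-2,III-1]: 4 consistent

I-1 ∈ {Bb ww, bb ww}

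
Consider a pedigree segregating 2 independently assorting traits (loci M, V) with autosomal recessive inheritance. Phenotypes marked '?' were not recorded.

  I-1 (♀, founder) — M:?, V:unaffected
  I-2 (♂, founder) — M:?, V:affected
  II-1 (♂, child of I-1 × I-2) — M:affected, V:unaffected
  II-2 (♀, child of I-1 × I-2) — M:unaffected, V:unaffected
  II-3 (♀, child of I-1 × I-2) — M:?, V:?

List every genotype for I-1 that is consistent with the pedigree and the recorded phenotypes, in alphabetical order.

I-1 ∈ {Mm VV, Mm Vv, mm VV, mm Vv}

M/I-1 ? ·: Mm|mm
M/I-2 ? ·: Mm|mm
M/II-1 aff I-1×I-2: mm
M/II-2 un I-1×I-2: MM|Mm
M/II-3 ? I-1×I-2: MM|Mm|mm
⇒ M over [I-1,I-2,II-1,II-2,II-3]: 10 consistent
V/I-1 un ·: VV|Vv
V/I-2 aff ·: vv
V/II-1 un I-1×I-2: Vv
V/II-2 un I-1×I-2: Vv
V/II-3 ? I-1×I-2: Vv|vv
⇒ V over [I-1,I-2,II-1,II-2,II-3]: 3 consistent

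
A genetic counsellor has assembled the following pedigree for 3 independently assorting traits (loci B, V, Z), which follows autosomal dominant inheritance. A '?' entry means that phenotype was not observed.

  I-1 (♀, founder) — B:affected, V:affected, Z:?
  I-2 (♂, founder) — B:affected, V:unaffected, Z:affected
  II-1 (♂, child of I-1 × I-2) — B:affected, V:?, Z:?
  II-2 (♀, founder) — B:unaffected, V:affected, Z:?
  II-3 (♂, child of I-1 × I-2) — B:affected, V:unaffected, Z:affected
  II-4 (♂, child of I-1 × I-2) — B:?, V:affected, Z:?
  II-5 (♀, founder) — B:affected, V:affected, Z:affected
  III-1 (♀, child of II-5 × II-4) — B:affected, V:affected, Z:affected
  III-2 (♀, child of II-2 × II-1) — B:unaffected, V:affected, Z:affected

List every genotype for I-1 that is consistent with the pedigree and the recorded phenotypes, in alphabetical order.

I-1 ∈ {BB Vv ZZ, BB Vv Zz, BB Vv zz, Bb Vv ZZ, Bb Vv Zz, Bb Vv zz}

B/I-1 aff ·: Bb|BB
B/I-2 aff ·: Bb|BB
B/II-1 aff I-1×I-2: Bb
B/II-2 un ·: bb
B/II-3 aff I-1×I-2: Bb|BB
B/II-4 ? I-1×I-2: bb|Bb|BB
B/II-5 aff ·: Bb|BB
B/III-1 aff II-5×II-4: Bb|BB
B/III-2 un II-2×II-1: bb
⇒ B over [I-1,I-2,II-1,II-2,II-3,II-4,II-5,III-1,III-2]: 46 consistent
V/I-1 aff ·: Vv
V/I-2 un ·: vv
V/II-1 ? I-1×I-2: vv|Vv
V/II-2 aff ·: Vv|VV
V/II-3 un I-1×I-2: vv
V/II-4 aff I-1×I-2: Vv
V/II-5 aff ·: Vv|VV
V/III-1 aff II-5×II-4: Vv|VV
V/III-2 aff II-2×II-1: Vv|VV
⇒ V over [I-1,I-2,II-1,II-2,II-3,II-4,II-5,III-1,III-2]: 24 consistent
Z/I-1 ? ·: zz|Zz|ZZ
Z/I-2 aff ·: Zz|ZZ
Z/II-1 ? I-1×I-2: zz|Zz|ZZ
Z/II-2 ? ·: zz|Zz|ZZ
Z/II-3 aff I-1×I-2: Zz|ZZ
Z/II-4 ? I-1×I-2: zz|Zz|ZZ
Z/II-5 aff ·: Zz|ZZ
Z/III-1 aff II-5×II-4: Zz|ZZ
Z/III-2 aff II-2×II-1: Zz|ZZ
⇒ Z over [I-1,I-2,II-1,II-2,II-3,II-4,II-5,III-1,III-2]: 524 consistent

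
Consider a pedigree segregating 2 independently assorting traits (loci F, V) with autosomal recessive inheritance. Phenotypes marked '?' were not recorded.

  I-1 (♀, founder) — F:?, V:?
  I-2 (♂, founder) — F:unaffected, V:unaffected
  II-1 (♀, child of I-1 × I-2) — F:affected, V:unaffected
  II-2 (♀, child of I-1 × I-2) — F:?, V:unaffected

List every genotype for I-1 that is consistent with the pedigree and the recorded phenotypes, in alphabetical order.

F/I-1 ? ·: Ff|ff
F/I-2 un ·: Ff
F/II-1 aff I-1×I-2: ff
F/II-2 ? I-1×I-2: FF|Ff|ff
⇒ F over [I-1,I-2,II-1,II-2]: 5 consistent
V/I-1 ? ·: VV|Vv|vv
V/I-2 un ·: VV|Vv
V/II-1 un I-1×I-2: VV|Vv
V/II-2 un I-1×I-2: VV|Vv
⇒ V over [I-1,I-2,II-1,II-2]: 15 consistent

I-1 ∈ {Ff VV, Ff Vv, Ff vv, ff VV, ff Vv, ff vv}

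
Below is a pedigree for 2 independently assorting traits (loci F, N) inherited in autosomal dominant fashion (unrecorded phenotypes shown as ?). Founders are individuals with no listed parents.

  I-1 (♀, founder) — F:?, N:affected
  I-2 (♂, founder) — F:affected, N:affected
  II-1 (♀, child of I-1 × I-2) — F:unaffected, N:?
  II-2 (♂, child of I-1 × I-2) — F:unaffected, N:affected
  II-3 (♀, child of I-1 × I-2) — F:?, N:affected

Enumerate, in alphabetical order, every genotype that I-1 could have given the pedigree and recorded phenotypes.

I-1 ∈ {Ff NN, Ff Nn, ff NN, ff Nn}

F/I-1 ? ·: ff|Ff
F/I-2 aff ·: Ff
F/II-1 un I-1×I-2: ff
F/II-2 un I-1×I-2: ff
F/II-3 ? I-1×I-2: ff|Ff|FF
⇒ F over [I-1,I-2,II-1,II-2,II-3]: 5 consistent
N/I-1 aff ·: Nn|NN
N/I-2 aff ·: Nn|NN
N/II-1 ? I-1×I-2: nn|Nn|NN
N/II-2 aff I-1×I-2: Nn|NN
N/II-3 aff I-1×I-2: Nn|NN
⇒ N over [I-1,I-2,II-1,II-2,II-3]: 29 consistent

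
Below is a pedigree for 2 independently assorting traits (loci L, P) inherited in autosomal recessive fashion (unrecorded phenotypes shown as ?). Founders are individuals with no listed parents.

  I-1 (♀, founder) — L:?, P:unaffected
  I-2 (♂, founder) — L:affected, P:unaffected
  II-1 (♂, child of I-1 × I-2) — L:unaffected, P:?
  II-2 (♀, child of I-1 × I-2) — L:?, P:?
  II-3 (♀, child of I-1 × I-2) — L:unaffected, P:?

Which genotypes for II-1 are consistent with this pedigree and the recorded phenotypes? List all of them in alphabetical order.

L/I-1 ? ·: LL|Ll
L/I-2 aff ·: ll
L/II-1 un I-1×I-2: Ll
L/II-2 ? I-1×I-2: Ll|ll
L/II-3 un I-1×I-2: Ll
⇒ L over [I-1,I-2,II-1,II-2,II-3]: 3 consistent
P/I-1 un ·: PP|Pp
P/I-2 un ·: PP|Pp
P/II-1 ? I-1×I-2: PP|Pp|pp
P/II-2 ? I-1×I-2: PP|Pp|pp
P/II-3 ? I-1×I-2: PP|Pp|pp
⇒ P over [I-1,I-2,II-1,II-2,II-3]: 44 consistent

II-1 ∈ {Ll PP, Ll Pp, Ll pp}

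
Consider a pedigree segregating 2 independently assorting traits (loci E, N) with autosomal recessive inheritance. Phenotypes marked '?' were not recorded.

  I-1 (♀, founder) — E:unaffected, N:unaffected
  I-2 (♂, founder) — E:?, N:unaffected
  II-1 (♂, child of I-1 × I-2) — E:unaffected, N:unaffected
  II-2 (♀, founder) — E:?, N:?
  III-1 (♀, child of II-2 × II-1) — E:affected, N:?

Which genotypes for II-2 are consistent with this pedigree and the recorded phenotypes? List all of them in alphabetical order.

II-2 ∈ {Ee NN, Ee Nn, Ee nn, ee NN, ee Nn, ee nn}

E/I-1 un ·: EE|Ee
E/I-2 ? ·: EE|Ee|ee
E/II-1 un I-1×I-2: Ee
E/II-2 ? ·: Ee|ee
E/III-1 aff II-2×II-1: ee
⇒ E over [I-1,I-2,II-1,II-2,III-1]: 10 consistent
N/I-1 un ·: NN|Nn
N/I-2 un ·: NN|Nn
N/II-1 un I-1×I-2: NN|Nn
N/II-2 ? ·: NN|Nn|nn
N/III-1 ? II-2×II-1: NN|Nn|nn
⇒ N over [I-1,I-2,II-1,II-2,III-1]: 37 consistent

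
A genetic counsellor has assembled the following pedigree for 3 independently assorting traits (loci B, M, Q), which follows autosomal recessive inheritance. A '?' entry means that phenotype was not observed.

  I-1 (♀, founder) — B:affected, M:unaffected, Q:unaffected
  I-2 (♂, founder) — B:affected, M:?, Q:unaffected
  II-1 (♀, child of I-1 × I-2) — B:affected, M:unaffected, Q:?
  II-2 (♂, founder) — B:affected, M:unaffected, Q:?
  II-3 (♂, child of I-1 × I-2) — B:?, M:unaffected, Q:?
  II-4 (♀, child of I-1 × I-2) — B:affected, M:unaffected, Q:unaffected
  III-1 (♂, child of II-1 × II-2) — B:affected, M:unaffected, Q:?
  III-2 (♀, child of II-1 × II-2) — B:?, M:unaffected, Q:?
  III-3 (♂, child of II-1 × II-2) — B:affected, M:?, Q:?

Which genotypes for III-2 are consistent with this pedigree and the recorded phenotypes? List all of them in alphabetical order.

III-2 ∈ {bb MM QQ, bb MM Qq, bb MM qq, bb Mm QQ, bb Mm Qq, bb Mm qq}

B/I-1 aff ·: bb
B/I-2 aff ·: bb
B/II-1 aff I-1×I-2: bb
B/II-2 aff ·: bb
B/II-3 ? I-1×I-2: bb
B/II-4 aff I-1×I-2: bb
B/III-1 aff II-1×II-2: bb
B/III-2 ? II-1×II-2: bb
B/III-3 aff II-1×II-2: bb
⇒ B over [I-1,I-2,II-1,II-2,II-3,II-4,III-1,III-2,III-3]: 1 consistent
M/I-1 un ·: MM|Mm
M/I-2 ? ·: MM|Mm|mm
M/II-1 un I-1×I-2: MM|Mm
M/II-2 un ·: MM|Mm
M/II-3 un I-1×I-2: MM|Mm
M/II-4 un I-1×I-2: MM|Mm
M/III-1 un II-1×II-2: MM|Mm
M/III-2 un II-1×II-2: MM|Mm
M/III-3 ? II-1×II-2: MM|Mm|mm
⇒ M over [I-1,I-2,II-1,II-2,II-3,II-4,III-1,III-2,III-3]: 397 consistent
Q/I-1 un ·: QQ|Qq
Q/I-2 un ·: QQ|Qq
Q/II-1 ? I-1×I-2: QQ|Qq|qq
Q/II-2 ? ·: QQ|Qq|qq
Q/II-3 ? I-1×I-2: QQ|Qq|qq
Q/II-4 un I-1×I-2: QQ|Qq
Q/III-1 ? II-1×II-2: QQ|Qq|qq
Q/III-2 ? II-1×II-2: QQ|Qq|qq
Q/III-3 ? II-1×II-2: QQ|Qq|qq
⇒ Q over [I-1,I-2,II-1,II-2,II-3,II-4,III-1,III-2,III-3]: 812 consistent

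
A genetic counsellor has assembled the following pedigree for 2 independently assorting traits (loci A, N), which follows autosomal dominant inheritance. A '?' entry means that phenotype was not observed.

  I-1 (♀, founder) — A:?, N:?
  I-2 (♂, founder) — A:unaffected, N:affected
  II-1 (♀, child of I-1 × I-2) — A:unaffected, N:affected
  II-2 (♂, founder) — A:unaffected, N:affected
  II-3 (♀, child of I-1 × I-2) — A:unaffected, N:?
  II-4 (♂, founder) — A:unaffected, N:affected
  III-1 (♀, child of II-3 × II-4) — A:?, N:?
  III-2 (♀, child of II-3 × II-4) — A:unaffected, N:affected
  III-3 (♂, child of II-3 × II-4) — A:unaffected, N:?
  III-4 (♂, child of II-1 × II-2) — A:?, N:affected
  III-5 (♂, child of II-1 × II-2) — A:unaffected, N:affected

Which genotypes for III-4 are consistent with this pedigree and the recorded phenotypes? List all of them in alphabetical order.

A/I-1 ? ·: aa|Aa
A/I-2 un ·: aa
A/II-1 un I-1×I-2: aa
A/II-2 un ·: aa
A/II-3 un I-1×I-2: aa
A/II-4 un ·: aa
A/III-1 ? II-3×II-4: aa
A/III-2 un II-3×II-4: aa
A/III-3 un II-3×II-4: aa
A/III-4 ? II-1×II-2: aa
A/III-5 un II-1×II-2: aa
⇒ A over [I-1,I-2,II-1,II-2,II-3,II-4,III-1,III-2,III-3,III-4,III-5]: 2 consistent
N/I-1 ? ·: nn|Nn|NN
N/I-2 aff ·: Nn|NN
N/II-1 aff I-1×I-2: Nn|NN
N/II-2 aff ·: Nn|NN
N/II-3 ? I-1×I-2: nn|Nn|NN
N/II-4 aff ·: Nn|NN
N/III-1 ? II-3×II-4: nn|Nn|NN
N/III-2 aff II-3×II-4: Nn|NN
N/III-3 ? II-3×II-4: nn|Nn|NN
N/III-4 aff II-1×II-2: Nn|NN
N/III-5 aff II-1×II-2: Nn|NN
⇒ N over [I-1,I-2,II-1,II-2,II-3,II-4,III-1,III-2,III-3,III-4,III-5]: 1931 consistent

III-4 ∈ {aa NN, aa Nn}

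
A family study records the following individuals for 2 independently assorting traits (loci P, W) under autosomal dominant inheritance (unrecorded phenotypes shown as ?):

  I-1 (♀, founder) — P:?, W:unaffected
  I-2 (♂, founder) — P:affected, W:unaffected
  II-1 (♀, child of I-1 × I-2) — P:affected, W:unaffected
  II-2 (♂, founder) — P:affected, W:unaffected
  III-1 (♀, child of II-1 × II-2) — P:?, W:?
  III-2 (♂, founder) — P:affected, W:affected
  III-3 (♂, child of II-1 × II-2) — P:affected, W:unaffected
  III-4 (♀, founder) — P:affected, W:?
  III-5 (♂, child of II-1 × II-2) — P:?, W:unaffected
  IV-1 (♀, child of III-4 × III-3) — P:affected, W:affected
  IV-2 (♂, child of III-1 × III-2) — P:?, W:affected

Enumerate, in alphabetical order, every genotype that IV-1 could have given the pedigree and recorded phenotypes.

IV-1 ∈ {PP Ww, Pp Ww}

P/I-1 ? ·: pp|Pp|PP
P/I-2 aff ·: Pp|PP
P/II-1 aff I-1×I-2: Pp|PP
P/II-2 aff ·: Pp|PP
P/III-1 ? II-1×II-2: pp|Pp|PP
P/III-2 aff ·: Pp|PP
P/III-3 aff II-1×II-2: Pp|PP
P/III-4 aff ·: Pp|PP
P/III-5 ? II-1×II-2: pp|Pp|PP
P/IV-1 aff III-4×III-3: Pp|PP
P/IV-2 ? III-1×III-2: pp|Pp|PP
⇒ P over [I-1,I-2,II-1,II-2,III-1,III-2,III-3,III-4,III-5,IV-1,IV-2]: 2199 consistent
W/I-1 un ·: ww
W/I-2 un ·: ww
W/II-1 un I-1×I-2: ww
W/II-2 un ·: ww
W/III-1 ? II-1×II-2: ww
W/III-2 aff ·: Ww|WW
W/III-3 un II-1×II-2: ww
W/III-4 ? ·: Ww|WW
W/III-5 un II-1×II-2: ww
W/IV-1 aff III-4×III-3: Ww
W/IV-2 aff III-1×III-2: Ww
⇒ W over [I-1,I-2,II-1,II-2,III-1,III-2,III-3,III-4,III-5,IV-1,IV-2]: 4 consistent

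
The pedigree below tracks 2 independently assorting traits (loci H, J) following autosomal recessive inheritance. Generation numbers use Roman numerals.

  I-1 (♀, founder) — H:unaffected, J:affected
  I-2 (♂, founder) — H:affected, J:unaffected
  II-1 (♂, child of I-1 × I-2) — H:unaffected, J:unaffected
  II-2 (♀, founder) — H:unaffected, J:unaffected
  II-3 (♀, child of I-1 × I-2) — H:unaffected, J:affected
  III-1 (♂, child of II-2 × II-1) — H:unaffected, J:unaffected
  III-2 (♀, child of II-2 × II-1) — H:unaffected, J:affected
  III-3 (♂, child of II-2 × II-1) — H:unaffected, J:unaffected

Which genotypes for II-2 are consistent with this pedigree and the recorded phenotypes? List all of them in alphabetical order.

II-2 ∈ {HH Jj, Hh Jj}

H/I-1 un ·: HH|Hh
H/I-2 aff ·: hh
H/II-1 un I-1×I-2: Hh
H/II-2 un ·: HH|Hh
H/II-3 un I-1×I-2: Hh
H/III-1 un II-2×II-1: HH|Hh
H/III-2 un II-2×II-1: HH|Hh
H/III-3 un II-2×II-1: HH|Hh
⇒ H over [I-1,I-2,II-1,II-2,II-3,III-1,III-2,III-3]: 32 consistent
J/I-1 aff ·: jj
J/I-2 un ·: Jj
J/II-1 un I-1×I-2: Jj
J/II-2 un ·: Jj
J/II-3 aff I-1×I-2: jj
J/III-1 un II-2×II-1: JJ|Jj
J/III-2 aff II-2×II-1: jj
J/III-3 un II-2×II-1: JJ|Jj
⇒ J over [I-1,I-2,II-1,II-2,II-3,III-1,III-2,III-3]: 4 consistent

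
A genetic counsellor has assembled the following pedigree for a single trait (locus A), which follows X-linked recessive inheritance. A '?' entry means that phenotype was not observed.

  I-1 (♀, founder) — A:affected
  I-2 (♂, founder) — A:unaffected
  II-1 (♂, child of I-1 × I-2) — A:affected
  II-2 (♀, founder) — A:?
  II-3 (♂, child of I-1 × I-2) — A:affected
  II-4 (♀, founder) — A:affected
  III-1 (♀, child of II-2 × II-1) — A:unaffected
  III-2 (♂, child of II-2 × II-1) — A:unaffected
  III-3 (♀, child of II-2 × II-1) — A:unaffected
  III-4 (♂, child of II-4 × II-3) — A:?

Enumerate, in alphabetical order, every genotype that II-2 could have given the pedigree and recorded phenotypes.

A/I-1 aff ·: X^aX^a
A/I-2 un ·: X^AY
A/II-1 aff I-1×I-2: X^aY
A/II-2 ? ·: X^AX^A|X^AX^a
A/II-3 aff I-1×I-2: X^aY
A/II-4 aff ·: X^aX^a
A/III-1 un II-2×II-1: X^AX^a
A/III-2 un II-2×II-1: X^AY
A/III-3 un II-2×II-1: X^AX^a
A/III-4 ? II-4×II-3: X^aY
⇒ A over [I-1,I-2,II-1,II-2,II-3,II-4,III-1,III-2,III-3,III-4]: 2 consistent

II-2 ∈ {X^AX^A, X^AX^a}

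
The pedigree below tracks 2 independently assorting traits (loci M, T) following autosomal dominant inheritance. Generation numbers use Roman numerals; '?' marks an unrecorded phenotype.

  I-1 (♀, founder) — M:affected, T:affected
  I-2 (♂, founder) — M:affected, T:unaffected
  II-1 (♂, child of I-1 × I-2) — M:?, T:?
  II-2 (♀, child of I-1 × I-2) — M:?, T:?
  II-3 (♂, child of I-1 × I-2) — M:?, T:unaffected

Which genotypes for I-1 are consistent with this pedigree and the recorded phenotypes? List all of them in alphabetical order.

M/I-1 aff ·: Mm|MM
M/I-2 aff ·: Mm|MM
M/II-1 ? I-1×I-2: mm|Mm|MM
M/II-2 ? I-1×I-2: mm|Mm|MM
M/II-3 ? I-1×I-2: mm|Mm|MM
⇒ M over [I-1,I-2,II-1,II-2,II-3]: 44 consistent
T/I-1 aff ·: Tt
T/I-2 un ·: tt
T/II-1 ? I-1×I-2: tt|Tt
T/II-2 ? I-1×I-2: tt|Tt
T/II-3 un I-1×I-2: tt
⇒ T over [I-1,I-2,II-1,II-2,II-3]: 4 consistent

I-1 ∈ {MM Tt, Mm Tt}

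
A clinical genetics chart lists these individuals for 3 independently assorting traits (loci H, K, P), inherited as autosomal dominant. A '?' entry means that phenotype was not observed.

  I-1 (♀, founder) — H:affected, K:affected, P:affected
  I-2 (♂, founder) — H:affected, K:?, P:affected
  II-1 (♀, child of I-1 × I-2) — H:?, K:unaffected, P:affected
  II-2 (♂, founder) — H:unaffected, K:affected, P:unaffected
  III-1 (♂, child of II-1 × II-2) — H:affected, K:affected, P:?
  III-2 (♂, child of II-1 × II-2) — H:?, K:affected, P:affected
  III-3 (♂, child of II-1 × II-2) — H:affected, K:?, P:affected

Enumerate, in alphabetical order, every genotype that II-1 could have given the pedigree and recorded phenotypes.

H/I-1 aff ·: Hh|HH
H/I-2 aff ·: Hh|HH
H/II-1 ? I-1×I-2: Hh|HH
H/II-2 un ·: hh
H/III-1 aff II-1×II-2: Hh
H/III-2 ? II-1×II-2: hh|Hh
H/III-3 aff II-1×II-2: Hh
⇒ H over [I-1,I-2,II-1,II-2,III-1,III-2,III-3]: 10 consistent
K/I-1 aff ·: Kk
K/I-2 ? ·: kk|Kk
K/II-1 un I-1×I-2: kk
K/II-2 aff ·: Kk|KK
K/III-1 aff II-1×II-2: Kk
K/III-2 aff II-1×II-2: Kk
K/III-3 ? II-1×II-2: kk|Kk
⇒ K over [I-1,I-2,II-1,II-2,III-1,III-2,III-3]: 6 consistent
P/I-1 aff ·: Pp|PP
P/I-2 aff ·: Pp|PP
P/II-1 aff I-1×I-2: Pp|PP
P/II-2 un ·: pp
P/III-1 ? II-1×II-2: pp|Pp
P/III-2 aff II-1×II-2: Pp
P/III-3 aff II-1×II-2: Pp
⇒ P over [I-1,I-2,II-1,II-2,III-1,III-2,III-3]: 10 consistent

II-1 ∈ {HH kk PP, HH kk Pp, Hh kk PP, Hh kk Pp}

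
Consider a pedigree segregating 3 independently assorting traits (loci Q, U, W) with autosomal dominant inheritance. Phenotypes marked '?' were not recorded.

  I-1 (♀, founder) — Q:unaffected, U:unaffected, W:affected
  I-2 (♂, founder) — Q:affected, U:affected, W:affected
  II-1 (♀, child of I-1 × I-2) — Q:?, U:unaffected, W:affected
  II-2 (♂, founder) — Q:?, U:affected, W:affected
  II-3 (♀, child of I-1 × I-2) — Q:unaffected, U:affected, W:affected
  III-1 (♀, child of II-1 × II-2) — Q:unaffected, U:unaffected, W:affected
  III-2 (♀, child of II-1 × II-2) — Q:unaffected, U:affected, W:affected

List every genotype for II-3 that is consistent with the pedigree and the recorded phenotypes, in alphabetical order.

II-3 ∈ {qq Uu WW, qq Uu Ww}

Q/I-1 un ·: qq
Q/I-2 aff ·: Qq
Q/II-1 ? I-1×I-2: qq|Qq
Q/II-2 ? ·: qq|Qq
Q/II-3 un I-1×I-2: qq
Q/III-1 un II-1×II-2: qq
Q/III-2 un II-1×II-2: qq
⇒ Q over [I-1,I-2,II-1,II-2,II-3,III-1,III-2]: 4 consistent
U/I-1 un ·: uu
U/I-2 aff ·: Uu
U/II-1 un I-1×I-2: uu
U/II-2 aff ·: Uu
U/II-3 aff I-1×I-2: Uu
U/III-1 un II-1×II-2: uu
U/III-2 aff II-1×II-2: Uu
⇒ U over [I-1,I-2,II-1,II-2,II-3,III-1,III-2]: 1 consistent
W/I-1 aff ·: Ww|WW
W/I-2 aff ·: Ww|WW
W/II-1 aff I-1×I-2: Ww|WW
W/II-2 aff ·: Ww|WW
W/II-3 aff I-1×I-2: Ww|WW
W/III-1 aff II-1×II-2: Ww|WW
W/III-2 aff II-1×II-2: Ww|WW
⇒ W over [I-1,I-2,II-1,II-2,II-3,III-1,III-2]: 83 consistent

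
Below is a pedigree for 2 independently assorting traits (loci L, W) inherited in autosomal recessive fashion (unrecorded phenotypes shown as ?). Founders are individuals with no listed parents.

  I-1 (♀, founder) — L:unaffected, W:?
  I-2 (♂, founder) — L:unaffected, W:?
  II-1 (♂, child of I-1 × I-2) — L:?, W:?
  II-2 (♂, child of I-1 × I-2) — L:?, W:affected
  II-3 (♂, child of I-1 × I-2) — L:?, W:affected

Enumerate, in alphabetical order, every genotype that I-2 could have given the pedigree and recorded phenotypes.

L/I-1 un ·: LL|Ll
L/I-2 un ·: LL|Ll
L/II-1 ? I-1×I-2: LL|Ll|ll
L/II-2 ? I-1×I-2: LL|Ll|ll
L/II-3 ? I-1×I-2: LL|Ll|ll
⇒ L over [I-1,I-2,II-1,II-2,II-3]: 44 consistent
W/I-1 ? ·: Ww|ww
W/I-2 ? ·: Ww|ww
W/II-1 ? I-1×I-2: WW|Ww|ww
W/II-2 aff I-1×I-2: ww
W/II-3 aff I-1×I-2: ww
⇒ W over [I-1,I-2,II-1,II-2,II-3]: 8 consistent

I-2 ∈ {LL Ww, LL ww, Ll Ww, Ll ww}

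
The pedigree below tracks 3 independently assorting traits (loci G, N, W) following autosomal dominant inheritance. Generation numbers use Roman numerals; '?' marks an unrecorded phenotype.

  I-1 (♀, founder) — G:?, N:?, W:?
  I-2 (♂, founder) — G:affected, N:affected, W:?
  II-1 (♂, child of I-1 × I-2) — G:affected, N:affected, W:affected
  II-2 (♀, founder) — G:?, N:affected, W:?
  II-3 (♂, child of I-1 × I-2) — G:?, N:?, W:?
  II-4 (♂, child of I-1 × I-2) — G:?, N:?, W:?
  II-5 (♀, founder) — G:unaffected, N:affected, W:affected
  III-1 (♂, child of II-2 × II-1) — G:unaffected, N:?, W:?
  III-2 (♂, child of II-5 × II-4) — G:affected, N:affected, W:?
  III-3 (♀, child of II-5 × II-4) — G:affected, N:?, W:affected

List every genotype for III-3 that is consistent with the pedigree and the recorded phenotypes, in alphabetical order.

G/I-1 ? ·: gg|Gg|GG
G/I-2 aff ·: Gg|GG
G/II-1 aff I-1×I-2: Gg
G/II-2 ? ·: gg|Gg
G/II-3 ? I-1×I-2: gg|Gg|GG
G/II-4 ? I-1×I-2: Gg|GG
G/II-5 un ·: gg
G/III-1 un II-2×II-1: gg
G/III-2 aff II-5×II-4: Gg
G/III-3 aff II-5×II-4: Gg
⇒ G over [I-1,I-2,II-1,II-2,II-3,II-4,II-5,III-1,III-2,III-3]: 34 consistent
N/I-1 ? ·: nn|Nn|NN
N/I-2 aff ·: Nn|NN
N/II-1 aff I-1×I-2: Nn|NN
N/II-2 aff ·: Nn|NN
N/II-3 ? I-1×I-2: nn|Nn|NN
N/II-4 ? I-1×I-2: nn|Nn|NN
N/II-5 aff ·: Nn|NN
N/III-1 ? II-2×II-1: nn|Nn|NN
N/III-2 aff II-5×II-4: Nn|NN
N/III-3 ? II-5×II-4: nn|Nn|NN
⇒ N over [I-1,I-2,II-1,II-2,II-3,II-4,II-5,III-1,III-2,III-3]: 1107 consistent
W/I-1 ? ·: ww|Ww|WW
W/I-2 ? ·: ww|Ww|WW
W/II-1 aff I-1×I-2: Ww|WW
W/II-2 ? ·: ww|Ww|WW
W/II-3 ? I-1×I-2: ww|Ww|WW
W/II-4 ? I-1×I-2: ww|Ww|WW
W/II-5 aff ·: Ww|WW
W/III-1 ? II-2×II-1: ww|Ww|WW
W/III-2 ? II-5×II-4: ww|Ww|WW
W/III-3 aff II-5×II-4: Ww|WW
⇒ W over [I-1,I-2,II-1,II-2,II-3,II-4,II-5,III-1,III-2,III-3]: 1778 consistent

III-3 ∈ {Gg NN WW, Gg NN Ww, Gg Nn WW, Gg Nn Ww, Gg nn WW, Gg nn Ww}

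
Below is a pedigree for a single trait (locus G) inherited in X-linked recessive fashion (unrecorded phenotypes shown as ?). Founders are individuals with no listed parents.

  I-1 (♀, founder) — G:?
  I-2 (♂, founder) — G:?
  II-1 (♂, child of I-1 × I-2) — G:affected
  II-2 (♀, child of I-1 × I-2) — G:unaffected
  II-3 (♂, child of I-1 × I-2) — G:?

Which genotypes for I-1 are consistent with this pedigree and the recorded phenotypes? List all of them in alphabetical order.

I-1 ∈ {X^GX^g, X^gX^g}

G/I-1 ? ·: X^GX^g|X^gX^g
G/I-2 ? ·: X^GY|X^gY
G/II-1 aff I-1×I-2: X^gY
G/II-2 un I-1×I-2: X^GX^G|X^GX^g
G/II-3 ? I-1×I-2: X^GY|X^gY
⇒ G over [I-1,I-2,II-1,II-2,II-3]: 7 consistent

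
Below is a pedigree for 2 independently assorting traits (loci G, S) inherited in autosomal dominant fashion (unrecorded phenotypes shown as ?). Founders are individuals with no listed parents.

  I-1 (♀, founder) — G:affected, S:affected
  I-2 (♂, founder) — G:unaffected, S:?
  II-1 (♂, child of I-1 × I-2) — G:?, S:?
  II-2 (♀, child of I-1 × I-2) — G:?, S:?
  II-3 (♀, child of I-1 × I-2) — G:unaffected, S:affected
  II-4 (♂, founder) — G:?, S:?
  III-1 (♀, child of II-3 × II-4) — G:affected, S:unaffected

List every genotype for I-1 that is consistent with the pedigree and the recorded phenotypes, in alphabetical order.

G/I-1 aff ·: Gg
G/I-2 un ·: gg
G/II-1 ? I-1×I-2: gg|Gg
G/II-2 ? I-1×I-2: gg|Gg
G/II-3 un I-1×I-2: gg
G/II-4 ? ·: Gg|GG
G/III-1 aff II-3×II-4: Gg
⇒ G over [I-1,I-2,II-1,II-2,II-3,II-4,III-1]: 8 consistent
S/I-1 aff ·: Ss|SS
S/I-2 ? ·: ss|Ss|SS
S/II-1 ? I-1×I-2: ss|Ss|SS
S/II-2 ? I-1×I-2: ss|Ss|SS
S/II-3 aff I-1×I-2: Ss
S/II-4 ? ·: ss|Ss
S/III-1 un II-3×II-4: ss
⇒ S over [I-1,I-2,II-1,II-2,II-3,II-4,III-1]: 44 consistent

I-1 ∈ {Gg SS, Gg Ss}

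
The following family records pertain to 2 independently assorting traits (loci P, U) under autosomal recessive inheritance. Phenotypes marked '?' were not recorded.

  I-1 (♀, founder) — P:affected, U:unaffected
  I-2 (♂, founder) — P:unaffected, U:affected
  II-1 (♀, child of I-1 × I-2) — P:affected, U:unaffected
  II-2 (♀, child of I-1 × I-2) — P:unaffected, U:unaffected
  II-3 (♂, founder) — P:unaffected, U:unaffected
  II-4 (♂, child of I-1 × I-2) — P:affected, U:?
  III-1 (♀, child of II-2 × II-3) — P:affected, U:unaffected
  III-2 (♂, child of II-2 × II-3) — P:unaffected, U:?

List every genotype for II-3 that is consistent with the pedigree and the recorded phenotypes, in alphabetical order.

II-3 ∈ {Pp UU, Pp Uu}

P/I-1 aff ·: pp
P/I-2 un ·: Pp
P/II-1 aff I-1×I-2: pp
P/II-2 un I-1×I-2: Pp
P/II-3 un ·: Pp
P/II-4 aff I-1×I-2: pp
P/III-1 aff II-2×II-3: pp
P/III-2 un II-2×II-3: PP|Pp
⇒ P over [I-1,I-2,II-1,II-2,II-3,II-4,III-1,III-2]: 2 consistent
U/I-1 un ·: UU|Uu
U/I-2 aff ·: uu
U/II-1 un I-1×I-2: Uu
U/II-2 un I-1×I-2: Uu
U/II-3 un ·: UU|Uu
U/II-4 ? I-1×I-2: Uu|uu
U/III-1 un II-2×II-3: UU|Uu
U/III-2 ? II-2×II-3: UU|Uu|uu
⇒ U over [I-1,I-2,II-1,II-2,II-3,II-4,III-1,III-2]: 30 consistent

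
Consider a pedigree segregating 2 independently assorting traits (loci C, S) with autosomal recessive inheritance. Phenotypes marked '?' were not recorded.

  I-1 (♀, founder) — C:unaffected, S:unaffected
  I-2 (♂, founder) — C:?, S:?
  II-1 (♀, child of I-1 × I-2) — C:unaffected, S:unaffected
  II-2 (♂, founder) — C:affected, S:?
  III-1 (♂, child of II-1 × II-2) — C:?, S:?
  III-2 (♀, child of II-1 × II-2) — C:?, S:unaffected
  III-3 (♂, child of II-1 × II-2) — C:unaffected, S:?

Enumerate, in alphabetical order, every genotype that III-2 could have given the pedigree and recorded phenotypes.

III-2 ∈ {Cc SS, Cc Ss, cc SS, cc Ss}

C/I-1 un ·: CC|Cc
C/I-2 ? ·: CC|Cc|cc
C/II-1 un I-1×I-2: CC|Cc
C/II-2 aff ·: cc
C/III-1 ? II-1×II-2: Cc|cc
C/III-2 ? II-1×II-2: Cc|cc
C/III-3 un II-1×II-2: Cc
⇒ C over [I-1,I-2,II-1,II-2,III-1,III-2,III-3]: 24 consistent
S/I-1 un ·: SS|Ss
S/I-2 ? ·: SS|Ss|ss
S/II-1 un I-1×I-2: SS|Ss
S/II-2 ? ·: SS|Ss|ss
S/III-1 ? II-1×II-2: SS|Ss|ss
S/III-2 un II-1×II-2: SS|Ss
S/III-3 ? II-1×II-2: SS|Ss|ss
⇒ S over [I-1,I-2,II-1,II-2,III-1,III-2,III-3]: 190 consistent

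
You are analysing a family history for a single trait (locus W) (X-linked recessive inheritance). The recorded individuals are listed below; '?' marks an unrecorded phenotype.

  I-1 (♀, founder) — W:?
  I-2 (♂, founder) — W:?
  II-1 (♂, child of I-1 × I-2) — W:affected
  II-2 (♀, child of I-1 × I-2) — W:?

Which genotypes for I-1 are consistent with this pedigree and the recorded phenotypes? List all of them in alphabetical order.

I-1 ∈ {X^WX^w, X^wX^w}

W/I-1 ? ·: X^WX^w|X^wX^w
W/I-2 ? ·: X^WY|X^wY
W/II-1 aff I-1×I-2: X^wY
W/II-2 ? I-1×I-2: X^WX^W|X^WX^w|X^wX^w
⇒ W over [I-1,I-2,II-1,II-2]: 6 consistent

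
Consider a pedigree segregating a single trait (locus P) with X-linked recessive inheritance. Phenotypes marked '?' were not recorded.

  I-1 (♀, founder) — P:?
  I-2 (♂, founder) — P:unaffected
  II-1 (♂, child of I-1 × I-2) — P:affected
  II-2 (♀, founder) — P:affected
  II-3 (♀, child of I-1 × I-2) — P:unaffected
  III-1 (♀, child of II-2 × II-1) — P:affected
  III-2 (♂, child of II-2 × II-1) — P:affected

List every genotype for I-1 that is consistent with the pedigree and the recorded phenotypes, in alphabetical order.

P/I-1 ? ·: X^PX^p|X^pX^p
P/I-2 un ·: X^PY
P/II-1 aff I-1×I-2: X^pY
P/II-2 aff ·: X^pX^p
P/II-3 un I-1×I-2: X^PX^P|X^PX^p
P/III-1 aff II-2×II-1: X^pX^p
P/III-2 aff II-2×II-1: X^pY
⇒ P over [I-1,I-2,II-1,II-2,II-3,III-1,III-2]: 3 consistent

I-1 ∈ {X^PX^p, X^pX^p}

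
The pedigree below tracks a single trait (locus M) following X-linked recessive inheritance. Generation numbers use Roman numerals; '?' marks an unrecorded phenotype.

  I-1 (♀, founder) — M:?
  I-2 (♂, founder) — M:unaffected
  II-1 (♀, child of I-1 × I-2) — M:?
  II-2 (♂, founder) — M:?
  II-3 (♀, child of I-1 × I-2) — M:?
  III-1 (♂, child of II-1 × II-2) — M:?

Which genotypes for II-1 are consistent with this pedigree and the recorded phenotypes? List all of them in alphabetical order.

II-1 ∈ {X^MX^M, X^MX^m}

M/I-1 ? ·: X^MX^M|X^MX^m|X^mX^m
M/I-2 un ·: X^MY
M/II-1 ? I-1×I-2: X^MX^M|X^MX^m
M/II-2 ? ·: X^MY|X^mY
M/II-3 ? I-1×I-2: X^MX^M|X^MX^m
M/III-1 ? II-1×II-2: X^MY|X^mY
⇒ M over [I-1,I-2,II-1,II-2,II-3,III-1]: 18 consistent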